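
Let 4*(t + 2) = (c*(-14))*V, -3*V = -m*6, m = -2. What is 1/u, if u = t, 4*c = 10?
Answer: 1/33 ≈ 0.030303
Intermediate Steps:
c = 5/2 (c = (¼)*10 = 5/2 ≈ 2.5000)
V = -4 (V = -(-1*(-2))*6/3 = -2*6/3 = -⅓*12 = -4)
t = 33 (t = -2 + (((5/2)*(-14))*(-4))/4 = -2 + (-35*(-4))/4 = -2 + (¼)*140 = -2 + 35 = 33)
u = 33
1/u = 1/33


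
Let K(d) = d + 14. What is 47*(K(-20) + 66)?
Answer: 2820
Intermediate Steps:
K(d) = 14 + d
47*(K(-20) + 66) = 47*((14 - 20) + 66) = 47*(-6 + 66) = 47*60 = 2820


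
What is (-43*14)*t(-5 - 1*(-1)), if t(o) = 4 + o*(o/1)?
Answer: -12040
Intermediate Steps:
t(o) = 4 + o**2 (t(o) = 4 + o*(o*1) = 4 + o*o = 4 + o**2)
(-43*14)*t(-5 - 1*(-1)) = (-43*14)*(4 + (-5 - 1*(-1))**2) = -602*(4 + (-5 + 1)**2) = -602*(4 + (-4)**2) = -602*(4 + 16) = -602*20 = -12040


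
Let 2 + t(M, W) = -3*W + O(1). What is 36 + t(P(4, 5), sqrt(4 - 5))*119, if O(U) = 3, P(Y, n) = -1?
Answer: 155 - 357*I ≈ 155.0 - 357.0*I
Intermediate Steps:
t(M, W) = 1 - 3*W (t(M, W) = -2 + (-3*W + 3) = -2 + (3 - 3*W) = 1 - 3*W)
36 + t(P(4, 5), sqrt(4 - 5))*119 = 36 + (1 - 3*sqrt(4 - 5))*119 = 36 + (1 - 3*I)*119 = 36 + (119 - 357*I) = 155 - 357*I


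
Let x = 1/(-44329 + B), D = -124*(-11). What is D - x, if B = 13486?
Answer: 42069853/30843 ≈ 1364.0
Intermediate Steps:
D = 1364
x = -1/30843 (x = 1/(-44329 + 13486) = 1/(-30843) = -1/30843 ≈ -3.2422e-5)
D - x = 1364 - 1*(-1/30843) = 1364 + 1/30843 = 42069853/30843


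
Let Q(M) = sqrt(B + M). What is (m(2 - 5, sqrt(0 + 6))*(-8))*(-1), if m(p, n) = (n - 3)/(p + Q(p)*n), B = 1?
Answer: 24/7 - 8*sqrt(6)/7 - 16*I*sqrt(2)/7 + 16*I*sqrt(3)/7 ≈ 0.62915 + 0.72649*I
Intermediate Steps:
Q(M) = sqrt(1 + M)
m(p, n) = (-3 + n)/(p + n*sqrt(1 + p)) (m(p, n) = (n - 3)/(p + sqrt(1 + p)*n) = (-3 + n)/(p + n*sqrt(1 + p)))
(m(2 - 5, sqrt(0 + 6))*(-8))*(-1) = (((-3 + sqrt(0 + 6))/((2 - 5) + sqrt(0 + 6)*sqrt(1 + (2 - 5))))*(-8))*(-1) = (((-3 + sqrt(6))/(-3 + sqrt(6)*sqrt(1 - 3)))*(-8))*(-1) = (((-3 + sqrt(6))/(-3 + sqrt(6)*sqrt(-2)))*(-8))*(-1) = (((-3 + sqrt(6))/(-3 + sqrt(6)*(I*sqrt(2))))*(-8))*(-1) = (((-3 + sqrt(6))/(-3 + 2*I*sqrt(3)))*(-8))*(-1) = -8*(-3 + sqrt(6))/(-3 + 2*I*sqrt(3))*(-1) = 8*(-3 + sqrt(6))/(-3 + 2*I*sqrt(3))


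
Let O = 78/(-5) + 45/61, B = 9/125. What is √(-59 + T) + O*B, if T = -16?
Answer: -40797/38125 + 5*I*√3 ≈ -1.0701 + 8.6602*I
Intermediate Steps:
B = 9/125 (B = 9*(1/125) = 9/125 ≈ 0.072000)
O = -4533/305 (O = 78*(-⅕) + 45*(1/61) = -78/5 + 45/61 = -4533/305 ≈ -14.862)
√(-59 + T) + O*B = √(-59 - 16) - 4533/305*9/125 = √(-75) - 40797/38125 = 5*I*√3 - 40797/38125 = -40797/38125 + 5*I*√3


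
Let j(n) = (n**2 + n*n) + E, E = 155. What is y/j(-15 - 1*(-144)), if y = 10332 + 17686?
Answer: 28018/33437 ≈ 0.83793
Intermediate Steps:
j(n) = 155 + 2*n**2 (j(n) = (n**2 + n*n) + 155 = (n**2 + n**2) + 155 = 2*n**2 + 155 = 155 + 2*n**2)
y = 28018
y/j(-15 - 1*(-144)) = 28018/(155 + 2*(-15 - 1*(-144))**2) = 28018/(155 + 2*(-15 + 144)**2) = 28018/(155 + 2*129**2) = 28018/(155 + 2*16641) = 28018/(155 + 33282) = 28018/33437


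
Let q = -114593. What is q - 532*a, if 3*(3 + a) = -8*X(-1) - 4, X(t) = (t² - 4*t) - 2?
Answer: -324095/3 ≈ -1.0803e+5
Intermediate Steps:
X(t) = -2 + t² - 4*t
a = -37/3 (a = -3 + (-8*(-2 + (-1)² - 4*(-1)) - 4)/3 = -3 + (-8*(-2 + 1 + 4) - 4)/3 = -3 + (-8*3 - 4)/3 = -3 + (-24 - 4)/3 = -3 + (⅓)*(-28) = -3 - 28/3 = -37/3 ≈ -12.333)
q - 532*a = -114593 - 532*(-37)/3 = -114593 - 1*(-19684/3) = -114593 + 19684/3 = -324095/3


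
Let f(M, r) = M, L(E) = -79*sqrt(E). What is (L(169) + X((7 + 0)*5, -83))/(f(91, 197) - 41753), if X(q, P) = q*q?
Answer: -99/20831 ≈ -0.0047525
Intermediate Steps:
X(q, P) = q**2
(L(169) + X((7 + 0)*5, -83))/(f(91, 197) - 41753) = (-79*sqrt(169) + ((7 + 0)*5)**2)/(91 - 41753) = (-79*13 + (7*5)**2)/(-41662) = (-1027 + 35**2)*(-1/41662) = (-1027 + 1225)*(-1/41662) = 198*(-1/41662) = -99/20831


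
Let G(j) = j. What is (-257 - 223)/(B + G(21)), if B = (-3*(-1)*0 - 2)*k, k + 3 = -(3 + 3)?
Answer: -160/13 ≈ -12.308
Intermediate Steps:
k = -9 (k = -3 - (3 + 3) = -3 - 1*6 = -3 - 6 = -9)
B = 18 (B = (-3*(-1)*0 - 2)*(-9) = (3*0 - 2)*(-9) = (0 - 2)*(-9) = -2*(-9) = 18)
(-257 - 223)/(B + G(21)) = (-257 - 223)/(18 + 21) = -480/39 = -480*1/39 = -160/13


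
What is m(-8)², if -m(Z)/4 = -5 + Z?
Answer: 2704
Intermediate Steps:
m(Z) = 20 - 4*Z (m(Z) = -4*(-5 + Z) = 20 - 4*Z)
m(-8)² = (20 - 4*(-8))² = (20 + 32)² = 52² = 2704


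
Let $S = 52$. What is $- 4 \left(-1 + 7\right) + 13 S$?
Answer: $652$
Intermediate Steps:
$- 4 \left(-1 + 7\right) + 13 S = - 4 \left(-1 + 7\right) + 13 \cdot 52 = \left(-4\right) 6 + 676 = -24 + 676 = 652$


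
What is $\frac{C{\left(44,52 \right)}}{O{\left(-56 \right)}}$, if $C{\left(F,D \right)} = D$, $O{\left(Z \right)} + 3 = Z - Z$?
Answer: $- \frac{52}{3} \approx -17.333$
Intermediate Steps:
$O{\left(Z \right)} = -3$ ($O{\left(Z \right)} = -3 + \left(Z - Z\right) = -3 + 0 = -3$)
$\frac{C{\left(44,52 \right)}}{O{\left(-56 \right)}} = \frac{52}{-3} = 52 \left(- \frac{1}{3}\right) = - \frac{52}{3}$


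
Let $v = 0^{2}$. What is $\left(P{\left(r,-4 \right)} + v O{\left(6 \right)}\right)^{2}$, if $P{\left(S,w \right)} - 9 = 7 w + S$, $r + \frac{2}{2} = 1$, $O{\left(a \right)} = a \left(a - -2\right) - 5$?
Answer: $361$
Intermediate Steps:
$O{\left(a \right)} = -5 + a \left(2 + a\right)$ ($O{\left(a \right)} = a \left(a + 2\right) - 5 = a \left(2 + a\right) - 5 = -5 + a \left(2 + a\right)$)
$r = 0$ ($r = -1 + 1 = 0$)
$P{\left(S,w \right)} = 9 + S + 7 w$ ($P{\left(S,w \right)} = 9 + \left(7 w + S\right) = 9 + \left(S + 7 w\right) = 9 + S + 7 w$)
$v = 0$
$\left(P{\left(r,-4 \right)} + v O{\left(6 \right)}\right)^{2} = \left(\left(9 + 0 + 7 \left(-4\right)\right) + 0 \left(-5 + 6^{2} + 2 \cdot 6\right)\right)^{2} = \left(\left(9 + 0 - 28\right) + 0 \left(-5 + 36 + 12\right)\right)^{2} = \left(-19 + 0 \cdot 43\right)^{2} = \left(-19 + 0\right)^{2} = \left(-19\right)^{2} = 361$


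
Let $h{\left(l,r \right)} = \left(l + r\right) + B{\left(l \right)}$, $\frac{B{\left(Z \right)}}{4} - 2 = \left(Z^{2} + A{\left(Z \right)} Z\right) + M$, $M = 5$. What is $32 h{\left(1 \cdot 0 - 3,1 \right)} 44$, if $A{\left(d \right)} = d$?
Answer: $137984$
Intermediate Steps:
$B{\left(Z \right)} = 28 + 8 Z^{2}$ ($B{\left(Z \right)} = 8 + 4 \left(\left(Z^{2} + Z Z\right) + 5\right) = 8 + 4 \left(\left(Z^{2} + Z^{2}\right) + 5\right) = 8 + 4 \left(2 Z^{2} + 5\right) = 8 + 4 \left(5 + 2 Z^{2}\right) = 8 + \left(20 + 8 Z^{2}\right) = 28 + 8 Z^{2}$)
$h{\left(l,r \right)} = 28 + l + r + 8 l^{2}$ ($h{\left(l,r \right)} = \left(l + r\right) + \left(28 + 8 l^{2}\right) = 28 + l + r + 8 l^{2}$)
$32 h{\left(1 \cdot 0 - 3,1 \right)} 44 = 32 \left(28 + \left(1 \cdot 0 - 3\right) + 1 + 8 \left(1 \cdot 0 - 3\right)^{2}\right) 44 = 32 \left(28 + \left(0 - 3\right) + 1 + 8 \left(0 - 3\right)^{2}\right) 44 = 32 \left(28 - 3 + 1 + 8 \left(-3\right)^{2}\right) 44 = 32 \left(28 - 3 + 1 + 8 \cdot 9\right) 44 = 32 \left(28 - 3 + 1 + 72\right) 44 = 32 \cdot 98 \cdot 44 = 3136 \cdot 44 = 137984$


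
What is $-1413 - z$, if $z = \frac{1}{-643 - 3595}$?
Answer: $- \frac{5988293}{4238} \approx -1413.0$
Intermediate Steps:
$z = - \frac{1}{4238}$ ($z = \frac{1}{-4238} = - \frac{1}{4238} \approx -0.00023596$)
$-1413 - z = -1413 - - \frac{1}{4238} = -1413 + \frac{1}{4238} = - \frac{5988293}{4238}$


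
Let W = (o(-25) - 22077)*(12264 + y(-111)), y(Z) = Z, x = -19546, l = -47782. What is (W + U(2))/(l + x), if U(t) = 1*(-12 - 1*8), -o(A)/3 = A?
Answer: 133695163/33664 ≈ 3971.5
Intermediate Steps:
o(A) = -3*A
W = -267390306 (W = (-3*(-25) - 22077)*(12264 - 111) = (75 - 22077)*12153 = -22002*12153 = -267390306)
U(t) = -20 (U(t) = 1*(-12 - 8) = 1*(-20) = -20)
(W + U(2))/(l + x) = (-267390306 - 20)/(-47782 - 19546) = -267390326/(-67328) = -267390326*(-1/67328) = 133695163/33664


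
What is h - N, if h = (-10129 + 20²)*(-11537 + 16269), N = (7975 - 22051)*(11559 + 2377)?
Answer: 150125508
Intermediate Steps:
N = -196163136 (N = -14076*13936 = -196163136)
h = -46037628 (h = (-10129 + 400)*4732 = -9729*4732 = -46037628)
h - N = -46037628 - 1*(-196163136) = -46037628 + 196163136 = 150125508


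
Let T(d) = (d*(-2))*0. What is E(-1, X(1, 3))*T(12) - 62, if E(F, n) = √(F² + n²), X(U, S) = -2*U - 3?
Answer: -62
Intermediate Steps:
T(d) = 0 (T(d) = -2*d*0 = 0)
X(U, S) = -3 - 2*U
E(-1, X(1, 3))*T(12) - 62 = √((-1)² + (-3 - 2*1)²)*0 - 62 = √(1 + (-3 - 2)²)*0 - 62 = √(1 + (-5)²)*0 - 62 = √(1 + 25)*0 - 62 = √26*0 - 62 = 0 - 62 = -62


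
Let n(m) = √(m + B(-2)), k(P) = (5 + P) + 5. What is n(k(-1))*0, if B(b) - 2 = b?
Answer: 0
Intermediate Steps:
B(b) = 2 + b
k(P) = 10 + P
n(m) = √m (n(m) = √(m + (2 - 2)) = √(m + 0) = √m)
n(k(-1))*0 = √(10 - 1)*0 = √9*0 = 3*0 = 0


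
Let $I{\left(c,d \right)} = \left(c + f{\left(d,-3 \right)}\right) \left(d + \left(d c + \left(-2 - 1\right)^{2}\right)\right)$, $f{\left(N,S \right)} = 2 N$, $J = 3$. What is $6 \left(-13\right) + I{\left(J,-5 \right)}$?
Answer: $-1$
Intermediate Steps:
$I{\left(c,d \right)} = \left(c + 2 d\right) \left(9 + d + c d\right)$ ($I{\left(c,d \right)} = \left(c + 2 d\right) \left(d + \left(d c + \left(-2 - 1\right)^{2}\right)\right) = \left(c + 2 d\right) \left(d + \left(c d + \left(-3\right)^{2}\right)\right) = \left(c + 2 d\right) \left(d + \left(c d + 9\right)\right) = \left(c + 2 d\right) \left(d + \left(9 + c d\right)\right) = \left(c + 2 d\right) \left(9 + d + c d\right)$)
$6 \left(-13\right) + I{\left(J,-5 \right)} = 6 \left(-13\right) + \left(2 \left(-5\right)^{2} + 9 \cdot 3 + 18 \left(-5\right) + 3 \left(-5\right) - 5 \cdot 3^{2} + 2 \cdot 3 \left(-5\right)^{2}\right) = -78 + \left(2 \cdot 25 + 27 - 90 - 15 - 45 + 2 \cdot 3 \cdot 25\right) = -78 + \left(50 + 27 - 90 - 15 - 45 + 150\right) = -78 + 77 = -1$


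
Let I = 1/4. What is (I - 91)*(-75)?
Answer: 27225/4 ≈ 6806.3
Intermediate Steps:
I = ¼ ≈ 0.25000
(I - 91)*(-75) = (¼ - 91)*(-75) = -363/4*(-75) = 27225/4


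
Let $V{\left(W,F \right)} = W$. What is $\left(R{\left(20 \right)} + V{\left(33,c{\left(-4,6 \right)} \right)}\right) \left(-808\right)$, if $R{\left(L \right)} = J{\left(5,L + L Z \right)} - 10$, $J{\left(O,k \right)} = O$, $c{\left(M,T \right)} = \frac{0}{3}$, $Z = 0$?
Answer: $-22624$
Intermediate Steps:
$c{\left(M,T \right)} = 0$ ($c{\left(M,T \right)} = 0 \cdot \frac{1}{3} = 0$)
$R{\left(L \right)} = -5$ ($R{\left(L \right)} = 5 - 10 = -5$)
$\left(R{\left(20 \right)} + V{\left(33,c{\left(-4,6 \right)} \right)}\right) \left(-808\right) = \left(-5 + 33\right) \left(-808\right) = 28 \left(-808\right) = -22624$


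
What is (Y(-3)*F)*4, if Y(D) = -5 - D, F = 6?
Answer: -48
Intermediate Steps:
(Y(-3)*F)*4 = ((-5 - 1*(-3))*6)*4 = ((-5 + 3)*6)*4 = -2*6*4 = -12*4 = -48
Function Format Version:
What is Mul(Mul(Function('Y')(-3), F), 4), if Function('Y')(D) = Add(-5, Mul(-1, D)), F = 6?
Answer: -48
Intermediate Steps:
Mul(Mul(Function('Y')(-3), F), 4) = Mul(Mul(Add(-5, Mul(-1, -3)), 6), 4) = Mul(Mul(Add(-5, 3), 6), 4) = Mul(Mul(-2, 6), 4) = Mul(-12, 4) = -48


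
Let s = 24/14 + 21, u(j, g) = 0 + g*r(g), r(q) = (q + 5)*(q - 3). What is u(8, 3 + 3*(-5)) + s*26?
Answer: -4686/7 ≈ -669.43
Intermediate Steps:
r(q) = (-3 + q)*(5 + q) (r(q) = (5 + q)*(-3 + q) = (-3 + q)*(5 + q))
u(j, g) = g*(-15 + g**2 + 2*g) (u(j, g) = 0 + g*(-15 + g**2 + 2*g) = g*(-15 + g**2 + 2*g))
s = 159/7 (s = 24*(1/14) + 21 = 12/7 + 21 = 159/7 ≈ 22.714)
u(8, 3 + 3*(-5)) + s*26 = (3 + 3*(-5))*(-15 + (3 + 3*(-5))**2 + 2*(3 + 3*(-5))) + (159/7)*26 = (3 - 15)*(-15 + (3 - 15)**2 + 2*(3 - 15)) + 4134/7 = -12*(-15 + (-12)**2 + 2*(-12)) + 4134/7 = -12*(-15 + 144 - 24) + 4134/7 = -12*105 + 4134/7 = -1260 + 4134/7 = -4686/7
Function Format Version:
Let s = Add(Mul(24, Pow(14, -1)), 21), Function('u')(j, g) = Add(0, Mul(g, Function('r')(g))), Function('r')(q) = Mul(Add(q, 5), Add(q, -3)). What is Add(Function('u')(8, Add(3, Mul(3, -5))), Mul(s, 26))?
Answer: Rational(-4686, 7) ≈ -669.43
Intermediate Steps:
Function('r')(q) = Mul(Add(-3, q), Add(5, q)) (Function('r')(q) = Mul(Add(5, q), Add(-3, q)) = Mul(Add(-3, q), Add(5, q)))
Function('u')(j, g) = Mul(g, Add(-15, Pow(g, 2), Mul(2, g))) (Function('u')(j, g) = Add(0, Mul(g, Add(-15, Pow(g, 2), Mul(2, g)))) = Mul(g, Add(-15, Pow(g, 2), Mul(2, g))))
s = Rational(159, 7) (s = Add(Mul(24, Rational(1, 14)), 21) = Add(Rational(12, 7), 21) = Rational(159, 7) ≈ 22.714)
Add(Function('u')(8, Add(3, Mul(3, -5))), Mul(s, 26)) = Add(Mul(Add(3, Mul(3, -5)), Add(-15, Pow(Add(3, Mul(3, -5)), 2), Mul(2, Add(3, Mul(3, -5))))), Mul(Rational(159, 7), 26)) = Add(Mul(Add(3, -15), Add(-15, Pow(Add(3, -15), 2), Mul(2, Add(3, -15)))), Rational(4134, 7)) = Add(Mul(-12, Add(-15, Pow(-12, 2), Mul(2, -12))), Rational(4134, 7)) = Add(Mul(-12, Add(-15, 144, -24)), Rational(4134, 7)) = Add(Mul(-12, 105), Rational(4134, 7)) = Add(-1260, Rational(4134, 7)) = Rational(-4686, 7)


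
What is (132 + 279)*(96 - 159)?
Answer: -25893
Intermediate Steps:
(132 + 279)*(96 - 159) = 411*(-63) = -25893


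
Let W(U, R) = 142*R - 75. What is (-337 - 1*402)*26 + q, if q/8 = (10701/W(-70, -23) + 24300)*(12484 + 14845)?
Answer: 17747519366594/3341 ≈ 5.3120e+9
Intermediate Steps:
W(U, R) = -75 + 142*R
q = 17747583560568/3341 (q = 8*((10701/(-75 + 142*(-23)) + 24300)*(12484 + 14845)) = 8*((10701/(-75 - 3266) + 24300)*27329) = 8*((10701/(-3341) + 24300)*27329) = 8*((10701*(-1/3341) + 24300)*27329) = 8*((-10701/3341 + 24300)*27329) = 8*((81175599/3341)*27329) = 8*(2218447945071/3341) = 17747583560568/3341 ≈ 5.3121e+9)
(-337 - 1*402)*26 + q = (-337 - 1*402)*26 + 17747583560568/3341 = (-337 - 402)*26 + 17747583560568/3341 = -739*26 + 17747583560568/3341 = -19214 + 17747583560568/3341 = 17747519366594/3341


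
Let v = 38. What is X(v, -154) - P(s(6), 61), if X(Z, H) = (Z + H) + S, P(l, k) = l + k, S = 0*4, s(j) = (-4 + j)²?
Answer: -181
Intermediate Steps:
S = 0
P(l, k) = k + l
X(Z, H) = H + Z (X(Z, H) = (Z + H) + 0 = (H + Z) + 0 = H + Z)
X(v, -154) - P(s(6), 61) = (-154 + 38) - (61 + (-4 + 6)²) = -116 - (61 + 2²) = -116 - (61 + 4) = -116 - 1*65 = -116 - 65 = -181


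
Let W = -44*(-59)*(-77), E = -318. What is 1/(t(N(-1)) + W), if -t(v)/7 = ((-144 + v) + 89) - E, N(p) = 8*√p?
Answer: -4117/830534825 + 8*I/5813743775 ≈ -4.957e-6 + 1.376e-9*I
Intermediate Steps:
t(v) = -1841 - 7*v (t(v) = -7*(((-144 + v) + 89) - 1*(-318)) = -7*((-55 + v) + 318) = -7*(263 + v) = -1841 - 7*v)
W = -199892 (W = 2596*(-77) = -199892)
1/(t(N(-1)) + W) = 1/((-1841 - 56*√(-1)) - 199892) = 1/((-1841 - 56*I) - 199892) = 1/(-201733 - 56*I) = (-201733 + 56*I)/40696206425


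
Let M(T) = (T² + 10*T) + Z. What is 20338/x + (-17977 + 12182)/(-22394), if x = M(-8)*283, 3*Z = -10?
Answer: -635614193/183787558 ≈ -3.4584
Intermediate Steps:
Z = -10/3 (Z = (⅓)*(-10) = -10/3 ≈ -3.3333)
M(T) = -10/3 + T² + 10*T (M(T) = (T² + 10*T) - 10/3 = -10/3 + T² + 10*T)
x = -16414/3 (x = (-10/3 + (-8)² + 10*(-8))*283 = (-10/3 + 64 - 80)*283 = -58/3*283 = -16414/3 ≈ -5471.3)
20338/x + (-17977 + 12182)/(-22394) = 20338/(-16414/3) + (-17977 + 12182)/(-22394) = 20338*(-3/16414) - 5795*(-1/22394) = -30507/8207 + 5795/22394 = -635614193/183787558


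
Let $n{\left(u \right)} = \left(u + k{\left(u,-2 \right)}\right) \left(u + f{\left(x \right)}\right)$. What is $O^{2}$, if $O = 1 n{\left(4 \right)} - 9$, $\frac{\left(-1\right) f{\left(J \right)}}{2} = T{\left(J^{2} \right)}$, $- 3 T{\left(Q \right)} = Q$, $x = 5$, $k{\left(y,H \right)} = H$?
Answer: $\frac{9409}{9} \approx 1045.4$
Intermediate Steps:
$T{\left(Q \right)} = - \frac{Q}{3}$
$f{\left(J \right)} = \frac{2 J^{2}}{3}$ ($f{\left(J \right)} = - 2 \left(- \frac{J^{2}}{3}\right) = \frac{2 J^{2}}{3}$)
$n{\left(u \right)} = \left(-2 + u\right) \left(\frac{50}{3} + u\right)$ ($n{\left(u \right)} = \left(u - 2\right) \left(u + \frac{2 \cdot 5^{2}}{3}\right) = \left(-2 + u\right) \left(u + \frac{2}{3} \cdot 25\right) = \left(-2 + u\right) \left(u + \frac{50}{3}\right) = \left(-2 + u\right) \left(\frac{50}{3} + u\right)$)
$O = \frac{97}{3}$ ($O = 1 \left(- \frac{100}{3} + 4^{2} + \frac{44}{3} \cdot 4\right) - 9 = 1 \left(- \frac{100}{3} + 16 + \frac{176}{3}\right) - 9 = 1 \cdot \frac{124}{3} - 9 = \frac{124}{3} - 9 = \frac{97}{3} \approx 32.333$)
$O^{2} = \left(\frac{97}{3}\right)^{2} = \frac{9409}{9}$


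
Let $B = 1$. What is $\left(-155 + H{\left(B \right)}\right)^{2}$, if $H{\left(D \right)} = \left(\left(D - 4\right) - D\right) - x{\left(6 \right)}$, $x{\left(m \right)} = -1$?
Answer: $24964$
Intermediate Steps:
$H{\left(D \right)} = -3$ ($H{\left(D \right)} = \left(\left(D - 4\right) - D\right) - -1 = \left(\left(D - 4\right) - D\right) + 1 = \left(\left(-4 + D\right) - D\right) + 1 = -4 + 1 = -3$)
$\left(-155 + H{\left(B \right)}\right)^{2} = \left(-155 - 3\right)^{2} = \left(-158\right)^{2} = 24964$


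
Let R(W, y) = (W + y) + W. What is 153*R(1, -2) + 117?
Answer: 117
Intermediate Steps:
R(W, y) = y + 2*W
153*R(1, -2) + 117 = 153*(-2 + 2*1) + 117 = 153*(-2 + 2) + 117 = 153*0 + 117 = 0 + 117 = 117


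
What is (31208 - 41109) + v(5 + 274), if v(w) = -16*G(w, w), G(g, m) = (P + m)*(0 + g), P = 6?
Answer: -1282141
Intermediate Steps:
G(g, m) = g*(6 + m) (G(g, m) = (6 + m)*(0 + g) = (6 + m)*g = g*(6 + m))
v(w) = -16*w*(6 + w)
(31208 - 41109) + v(5 + 274) = (31208 - 41109) - 16*(5 + 274)*(6 + (5 + 274)) = -9901 - 16*279*(6 + 279) = -9901 - 16*279*285 = -9901 - 1272240 = -1282141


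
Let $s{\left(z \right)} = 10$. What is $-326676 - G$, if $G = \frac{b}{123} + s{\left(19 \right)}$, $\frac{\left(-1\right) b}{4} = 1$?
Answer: $- \frac{40182374}{123} \approx -3.2669 \cdot 10^{5}$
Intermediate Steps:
$b = -4$ ($b = \left(-4\right) 1 = -4$)
$G = \frac{1226}{123}$ ($G = \frac{1}{123} \left(-4\right) + 10 = - \frac{4}{123} + 10 = \frac{1226}{123} \approx 9.9675$)
$-326676 - G = -326676 - \frac{1226}{123} = - \frac{40182374}{123}$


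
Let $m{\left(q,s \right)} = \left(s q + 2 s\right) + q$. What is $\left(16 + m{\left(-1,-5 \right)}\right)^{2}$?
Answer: $100$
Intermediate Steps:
$m{\left(q,s \right)} = q + 2 s + q s$ ($m{\left(q,s \right)} = \left(q s + 2 s\right) + q = \left(2 s + q s\right) + q = q + 2 s + q s$)
$\left(16 + m{\left(-1,-5 \right)}\right)^{2} = \left(16 - 6\right)^{2} = 10^{2} = 100$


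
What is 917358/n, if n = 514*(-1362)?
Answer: -152893/116678 ≈ -1.3104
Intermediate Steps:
n = -700068
917358/n = 917358/(-700068) = 917358*(-1/700068) = -152893/116678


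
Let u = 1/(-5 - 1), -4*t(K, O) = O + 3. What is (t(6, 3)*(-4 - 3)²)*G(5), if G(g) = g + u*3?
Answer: -1323/4 ≈ -330.75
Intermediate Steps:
t(K, O) = -¾ - O/4 (t(K, O) = -(O + 3)/4 = -(3 + O)/4 = -¾ - O/4)
u = -⅙ (u = 1/(-6) = -⅙ ≈ -0.16667)
G(g) = -½ + g (G(g) = g - ⅙*3 = g - ½ = -½ + g)
(t(6, 3)*(-4 - 3)²)*G(5) = ((-¾ - ¼*3)*(-4 - 3)²)*(-½ + 5) = ((-¾ - ¾)*(-7)²)*(9/2) = -3/2*49*(9/2) = -147/2*9/2 = -1323/4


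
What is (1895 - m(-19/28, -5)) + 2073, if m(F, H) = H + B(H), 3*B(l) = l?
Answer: 11924/3 ≈ 3974.7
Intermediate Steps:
B(l) = l/3
m(F, H) = 4*H/3 (m(F, H) = H + H/3 = 4*H/3)
(1895 - m(-19/28, -5)) + 2073 = (1895 - 4*(-5)/3) + 2073 = (1895 - 1*(-20/3)) + 2073 = (1895 + 20/3) + 2073 = 5705/3 + 2073 = 11924/3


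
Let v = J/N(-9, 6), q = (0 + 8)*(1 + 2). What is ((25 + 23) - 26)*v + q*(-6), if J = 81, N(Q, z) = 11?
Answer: 18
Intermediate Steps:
q = 24 (q = 8*3 = 24)
v = 81/11 ≈ 7.3636
((25 + 23) - 26)*v + q*(-6) = ((25 + 23) - 26)*(81/11) + 24*(-6) = (48 - 26)*(81/11) - 144 = 22*(81/11) - 144 = 162 - 144 = 18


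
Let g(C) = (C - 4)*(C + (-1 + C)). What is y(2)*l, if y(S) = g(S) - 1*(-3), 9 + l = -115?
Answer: 372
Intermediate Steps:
l = -124 (l = -9 - 115 = -124)
g(C) = (-1 + 2*C)*(-4 + C) (g(C) = (-4 + C)*(-1 + 2*C) = (-1 + 2*C)*(-4 + C))
y(S) = 7 - 9*S + 2*S**2 (y(S) = (4 - 9*S + 2*S**2) - 1*(-3) = (4 - 9*S + 2*S**2) + 3 = 7 - 9*S + 2*S**2)
y(2)*l = (7 - 9*2 + 2*2**2)*(-124) = (7 - 18 + 2*4)*(-124) = (7 - 18 + 8)*(-124) = -3*(-124) = 372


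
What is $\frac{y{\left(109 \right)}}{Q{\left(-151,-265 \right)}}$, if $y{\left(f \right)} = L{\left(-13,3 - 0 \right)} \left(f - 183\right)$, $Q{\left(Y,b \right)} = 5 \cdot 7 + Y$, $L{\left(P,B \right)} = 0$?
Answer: $0$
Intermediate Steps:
$Q{\left(Y,b \right)} = 35 + Y$
$y{\left(f \right)} = 0$ ($y{\left(f \right)} = 0 \left(f - 183\right) = 0 \left(-183 + f\right) = 0$)
$\frac{y{\left(109 \right)}}{Q{\left(-151,-265 \right)}} = \frac{0}{35 - 151} = \frac{0}{-116} = 0 \left(- \frac{1}{116}\right) = 0$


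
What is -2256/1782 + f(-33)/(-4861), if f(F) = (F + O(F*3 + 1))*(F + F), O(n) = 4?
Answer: -2396194/1443717 ≈ -1.6597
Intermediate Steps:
f(F) = 2*F*(4 + F) (f(F) = (F + 4)*(F + F) = (4 + F)*(2*F) = 2*F*(4 + F))
-2256/1782 + f(-33)/(-4861) = -2256/1782 + (2*(-33)*(4 - 33))/(-4861) = -2256*1/1782 + (2*(-33)*(-29))*(-1/4861) = -376/297 + 1914*(-1/4861) = -376/297 - 1914/4861 = -2396194/1443717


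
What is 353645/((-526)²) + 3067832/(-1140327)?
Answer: -445524544517/315501113052 ≈ -1.4121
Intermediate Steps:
353645/((-526)²) + 3067832/(-1140327) = 353645/276676 + 3067832*(-1/1140327) = 353645*(1/276676) - 3067832/1140327 = 353645/276676 - 3067832/1140327 = -445524544517/315501113052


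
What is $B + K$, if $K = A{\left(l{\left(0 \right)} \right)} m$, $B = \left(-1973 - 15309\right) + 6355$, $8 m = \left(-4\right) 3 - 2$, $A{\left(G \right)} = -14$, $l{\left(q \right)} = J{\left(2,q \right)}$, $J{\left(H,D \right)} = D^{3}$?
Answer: $- \frac{21805}{2} \approx -10903.0$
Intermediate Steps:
$l{\left(q \right)} = q^{3}$
$m = - \frac{7}{4}$ ($m = \frac{\left(-4\right) 3 - 2}{8} = \frac{-12 - 2}{8} = \frac{1}{8} \left(-14\right) = - \frac{7}{4} \approx -1.75$)
$B = -10927$ ($B = -17282 + 6355 = -10927$)
$K = \frac{49}{2}$ ($K = \left(-14\right) \left(- \frac{7}{4}\right) = \frac{49}{2} \approx 24.5$)
$B + K = -10927 + \frac{49}{2} = - \frac{21805}{2}$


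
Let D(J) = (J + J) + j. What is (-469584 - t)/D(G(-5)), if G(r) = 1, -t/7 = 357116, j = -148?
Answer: -1015114/73 ≈ -13906.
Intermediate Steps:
t = -2499812 (t = -7*357116 = -2499812)
D(J) = -148 + 2*J (D(J) = (J + J) - 148 = 2*J - 148 = -148 + 2*J)
(-469584 - t)/D(G(-5)) = (-469584 - 1*(-2499812))/(-148 + 2*1) = (-469584 + 2499812)/(-148 + 2) = 2030228/(-146) = 2030228*(-1/146) = -1015114/73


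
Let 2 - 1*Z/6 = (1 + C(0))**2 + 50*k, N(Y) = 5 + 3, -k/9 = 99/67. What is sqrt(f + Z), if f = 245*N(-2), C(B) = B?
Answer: sqrt(26734474)/67 ≈ 77.172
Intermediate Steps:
k = -891/67 ≈ -13.299
N(Y) = 8
Z = 267702/67 (Z = 12 - 6*((1 + 0)**2 + 50*(-891/67)) = 12 - 6*(1**2 - 44550/67) = 12 - 6*(1 - 44550/67) = 12 - 6*(-44483/67) = 12 + 266898/67 = 267702/67 ≈ 3995.6)
f = 1960 (f = 245*8 = 1960)
sqrt(f + Z) = sqrt(1960 + 267702/67) = sqrt(399022/67) = sqrt(26734474)/67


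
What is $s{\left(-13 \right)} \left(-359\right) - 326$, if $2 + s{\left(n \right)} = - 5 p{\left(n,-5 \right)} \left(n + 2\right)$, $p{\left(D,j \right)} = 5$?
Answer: $-98333$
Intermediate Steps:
$s{\left(n \right)} = -52 - 25 n$ ($s{\left(n \right)} = -2 + \left(-5\right) 5 \left(n + 2\right) = -2 - 25 \left(2 + n\right) = -2 - \left(50 + 25 n\right) = -52 - 25 n$)
$s{\left(-13 \right)} \left(-359\right) - 326 = \left(-52 - -325\right) \left(-359\right) - 326 = \left(-52 + 325\right) \left(-359\right) - 326 = 273 \left(-359\right) - 326 = -98007 - 326 = -98333$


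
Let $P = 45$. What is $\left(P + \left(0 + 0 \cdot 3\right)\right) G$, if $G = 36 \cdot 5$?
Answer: $8100$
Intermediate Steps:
$G = 180$
$\left(P + \left(0 + 0 \cdot 3\right)\right) G = \left(45 + \left(0 + 0 \cdot 3\right)\right) 180 = \left(45 + \left(0 + 0\right)\right) 180 = \left(45 + 0\right) 180 = 45 \cdot 180 = 8100$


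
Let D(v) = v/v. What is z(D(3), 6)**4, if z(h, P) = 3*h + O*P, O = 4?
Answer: 531441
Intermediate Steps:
D(v) = 1
z(h, P) = 3*h + 4*P
z(D(3), 6)**4 = (3*1 + 4*6)**4 = (3 + 24)**4 = 27**4 = 531441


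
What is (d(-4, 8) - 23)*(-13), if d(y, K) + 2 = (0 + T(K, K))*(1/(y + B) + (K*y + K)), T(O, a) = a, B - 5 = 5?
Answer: 8411/3 ≈ 2803.7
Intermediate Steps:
B = 10 (B = 5 + 5 = 10)
d(y, K) = -2 + K*(K + 1/(10 + y) + K*y) (d(y, K) = -2 + (0 + K)*(1/(y + 10) + (K*y + K)) = -2 + K*(1/(10 + y) + (K + K*y)) = -2 + K*(K + 1/(10 + y) + K*y))
(d(-4, 8) - 23)*(-13) = ((-20 + 8 - 2*(-4) + 10*8² + 8²*(-4)² + 11*(-4)*8²)/(10 - 4) - 23)*(-13) = ((-20 + 8 + 8 + 10*64 + 64*16 + 11*(-4)*64)/6 - 23)*(-13) = ((-20 + 8 + 8 + 640 + 1024 - 2816)/6 - 23)*(-13) = ((⅙)*(-1156) - 23)*(-13) = (-578/3 - 23)*(-13) = -647/3*(-13) = 8411/3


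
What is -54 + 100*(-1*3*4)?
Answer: -1254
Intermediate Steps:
-54 + 100*(-1*3*4) = -54 + 100*(-3*4) = -54 + 100*(-12) = -54 - 1200 = -1254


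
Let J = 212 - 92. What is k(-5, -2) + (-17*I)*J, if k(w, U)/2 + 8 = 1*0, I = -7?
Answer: 14264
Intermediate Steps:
J = 120
k(w, U) = -16 (k(w, U) = -16 + 2*(1*0) = -16 + 2*0 = -16 + 0 = -16)
k(-5, -2) + (-17*I)*J = -16 - 17*(-7)*120 = -16 + 119*120 = -16 + 14280 = 14264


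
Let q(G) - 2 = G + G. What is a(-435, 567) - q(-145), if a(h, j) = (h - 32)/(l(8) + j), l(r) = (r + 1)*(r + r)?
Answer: 204301/711 ≈ 287.34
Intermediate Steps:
q(G) = 2 + 2*G (q(G) = 2 + (G + G) = 2 + 2*G)
l(r) = 2*r*(1 + r) (l(r) = (1 + r)*(2*r) = 2*r*(1 + r))
a(h, j) = (-32 + h)/(144 + j) (a(h, j) = (h - 32)/(2*8*(1 + 8) + j) = (-32 + h)/(2*8*9 + j) = (-32 + h)/(144 + j))
a(-435, 567) - q(-145) = (-32 - 435)/(144 + 567) - (2 + 2*(-145)) = -467/711 - (2 - 290) = (1/711)*(-467) - 1*(-288) = -467/711 + 288 = 204301/711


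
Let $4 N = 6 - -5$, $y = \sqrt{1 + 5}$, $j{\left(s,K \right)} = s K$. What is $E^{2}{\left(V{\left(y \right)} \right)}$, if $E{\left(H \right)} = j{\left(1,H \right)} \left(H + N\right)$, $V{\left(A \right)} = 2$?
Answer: $\frac{361}{4} \approx 90.25$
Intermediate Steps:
$j{\left(s,K \right)} = K s$
$y = \sqrt{6} \approx 2.4495$
$N = \frac{11}{4}$ ($N = \frac{6 - -5}{4} = \frac{6 + 5}{4} = \frac{1}{4} \cdot 11 = \frac{11}{4} \approx 2.75$)
$E{\left(H \right)} = H \left(\frac{11}{4} + H\right)$ ($E{\left(H \right)} = H 1 \left(H + \frac{11}{4}\right) = H \left(\frac{11}{4} + H\right)$)
$E^{2}{\left(V{\left(y \right)} \right)} = \left(\frac{1}{4} \cdot 2 \left(11 + 4 \cdot 2\right)\right)^{2} = \left(\frac{1}{4} \cdot 2 \left(11 + 8\right)\right)^{2} = \left(\frac{1}{4} \cdot 2 \cdot 19\right)^{2} = \left(\frac{19}{2}\right)^{2} = \frac{361}{4}$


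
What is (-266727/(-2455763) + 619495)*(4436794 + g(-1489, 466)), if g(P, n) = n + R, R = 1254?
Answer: 6752458557783991768/2455763 ≈ 2.7496e+12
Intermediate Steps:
g(P, n) = 1254 + n (g(P, n) = n + 1254 = 1254 + n)
(-266727/(-2455763) + 619495)*(4436794 + g(-1489, 466)) = (-266727/(-2455763) + 619495)*(4436794 + (1254 + 466)) = (-266727*(-1/2455763) + 619495)*(4436794 + 1720) = (266727/2455763 + 619495)*4438514 = (1521333166412/2455763)*4438514 = 6752458557783991768/2455763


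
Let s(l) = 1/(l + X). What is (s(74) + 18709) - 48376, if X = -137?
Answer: -1869022/63 ≈ -29667.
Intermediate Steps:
s(l) = 1/(-137 + l) (s(l) = 1/(l - 137) = 1/(-137 + l))
(s(74) + 18709) - 48376 = (1/(-137 + 74) + 18709) - 48376 = (1/(-63) + 18709) - 48376 = (-1/63 + 18709) - 48376 = 1178666/63 - 48376 = -1869022/63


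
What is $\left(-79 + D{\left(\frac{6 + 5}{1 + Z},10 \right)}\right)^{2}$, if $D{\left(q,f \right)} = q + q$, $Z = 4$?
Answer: $\frac{139129}{25} \approx 5565.2$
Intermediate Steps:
$D{\left(q,f \right)} = 2 q$
$\left(-79 + D{\left(\frac{6 + 5}{1 + Z},10 \right)}\right)^{2} = \left(-79 + 2 \frac{6 + 5}{1 + 4}\right)^{2} = \left(-79 + 2 \cdot \frac{11}{5}\right)^{2} = \left(-79 + \frac{22}{5}\right)^{2} = \left(- \frac{373}{5}\right)^{2} = \frac{139129}{25}$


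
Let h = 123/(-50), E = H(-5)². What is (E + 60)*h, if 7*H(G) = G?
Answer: -72939/490 ≈ -148.85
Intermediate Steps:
H(G) = G/7
E = 25/49 (E = ((⅐)*(-5))² = (-5/7)² = 25/49 ≈ 0.51020)
h = -123/50 (h = 123*(-1/50) = -123/50 ≈ -2.4600)
(E + 60)*h = (25/49 + 60)*(-123/50) = (2965/49)*(-123/50) = -72939/490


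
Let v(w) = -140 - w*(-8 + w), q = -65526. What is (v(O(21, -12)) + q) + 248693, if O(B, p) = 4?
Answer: 183043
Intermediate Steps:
v(w) = -140 - w*(-8 + w)
(v(O(21, -12)) + q) + 248693 = ((-140 - 1*4² + 8*4) - 65526) + 248693 = ((-140 - 1*16 + 32) - 65526) + 248693 = ((-140 - 16 + 32) - 65526) + 248693 = (-124 - 65526) + 248693 = -65650 + 248693 = 183043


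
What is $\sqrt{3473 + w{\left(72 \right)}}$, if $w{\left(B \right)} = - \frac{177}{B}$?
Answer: $\frac{\sqrt{499758}}{12} \approx 58.911$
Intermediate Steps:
$\sqrt{3473 + w{\left(72 \right)}} = \sqrt{3473 - \frac{177}{72}} = \sqrt{3473 - \frac{59}{24}} = \sqrt{\frac{83293}{24}} = \frac{\sqrt{499758}}{12}$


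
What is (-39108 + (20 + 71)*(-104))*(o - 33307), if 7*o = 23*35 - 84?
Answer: 1612784688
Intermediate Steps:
o = 103 (o = (23*35 - 84)/7 = (805 - 84)/7 = (⅐)*721 = 103)
(-39108 + (20 + 71)*(-104))*(o - 33307) = (-39108 + (20 + 71)*(-104))*(103 - 33307) = (-39108 + 91*(-104))*(-33204) = (-39108 - 9464)*(-33204) = -48572*(-33204) = 1612784688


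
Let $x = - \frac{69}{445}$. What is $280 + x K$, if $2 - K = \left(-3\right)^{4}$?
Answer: $\frac{130051}{445} \approx 292.25$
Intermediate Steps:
$K = -79$ ($K = 2 - \left(-3\right)^{4} = 2 - 81 = -79$)
$x = - \frac{69}{445}$ ($x = \left(-69\right) \frac{1}{445} = - \frac{69}{445} \approx -0.15506$)
$280 + x K = 280 - - \frac{5451}{445} = 280 + \frac{5451}{445} = \frac{130051}{445}$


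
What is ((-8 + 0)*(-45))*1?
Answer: 360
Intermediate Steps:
((-8 + 0)*(-45))*1 = -8*(-45)*1 = 360*1 = 360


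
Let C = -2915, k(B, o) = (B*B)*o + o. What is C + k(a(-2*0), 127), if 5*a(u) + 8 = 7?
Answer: -69573/25 ≈ -2782.9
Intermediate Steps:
a(u) = -⅕ (a(u) = -8/5 + (⅕)*7 = -8/5 + 7/5 = -⅕)
k(B, o) = o + o*B² (k(B, o) = B²*o + o = o*B² + o = o + o*B²)
C + k(a(-2*0), 127) = -2915 + 127*(1 + (-⅕)²) = -2915 + 127*(1 + 1/25) = -2915 + 127*(26/25) = -2915 + 3302/25 = -69573/25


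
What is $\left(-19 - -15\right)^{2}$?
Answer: $16$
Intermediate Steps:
$\left(-19 - -15\right)^{2} = \left(-19 + 15\right)^{2} = \left(-4\right)^{2} = 16$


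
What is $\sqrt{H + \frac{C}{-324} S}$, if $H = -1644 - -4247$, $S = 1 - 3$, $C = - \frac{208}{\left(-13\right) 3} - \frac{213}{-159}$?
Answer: $\frac{\sqrt{21321624930}}{2862} \approx 51.02$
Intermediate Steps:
$C = \frac{1061}{159}$ ($C = - \frac{208}{-39} - - \frac{71}{53} = \left(-208\right) \left(- \frac{1}{39}\right) + \frac{71}{53} = \frac{16}{3} + \frac{71}{53} = \frac{1061}{159} \approx 6.673$)
$S = -2$ ($S = 1 - 3 = -2$)
$H = 2603$ ($H = -1644 + 4247 = 2603$)
$\sqrt{H + \frac{C}{-324} S} = \sqrt{2603 + \frac{1061}{159 \left(-324\right)} \left(-2\right)} = \sqrt{2603 + \frac{1061}{159} \left(- \frac{1}{324}\right) \left(-2\right)} = \sqrt{2603 - - \frac{1061}{25758}} = \sqrt{2603 + \frac{1061}{25758}} = \sqrt{\frac{67049135}{25758}} = \frac{\sqrt{21321624930}}{2862}$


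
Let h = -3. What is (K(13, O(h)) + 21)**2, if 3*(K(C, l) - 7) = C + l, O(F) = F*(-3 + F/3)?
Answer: 11881/9 ≈ 1320.1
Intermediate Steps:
O(F) = F*(-3 + F/3) (O(F) = F*(-3 + F*(1/3)) = F*(-3 + F/3))
K(C, l) = 7 + C/3 + l/3 (K(C, l) = 7 + (C + l)/3 = 7 + (C/3 + l/3) = 7 + C/3 + l/3)
(K(13, O(h)) + 21)**2 = ((7 + (1/3)*13 + ((1/3)*(-3)*(-9 - 3))/3) + 21)**2 = ((7 + 13/3 + ((1/3)*(-3)*(-12))/3) + 21)**2 = ((7 + 13/3 + (1/3)*12) + 21)**2 = ((7 + 13/3 + 4) + 21)**2 = (46/3 + 21)**2 = (109/3)**2 = 11881/9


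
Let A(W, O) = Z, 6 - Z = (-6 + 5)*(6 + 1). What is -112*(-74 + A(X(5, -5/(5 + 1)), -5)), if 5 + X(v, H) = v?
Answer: 6832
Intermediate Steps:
Z = 13 (Z = 6 - (-6 + 5)*(6 + 1) = 6 - (-1)*7 = 6 - 1*(-7) = 6 + 7 = 13)
X(v, H) = -5 + v
A(W, O) = 13
-112*(-74 + A(X(5, -5/(5 + 1)), -5)) = -112*(-74 + 13) = -112*(-61) = 6832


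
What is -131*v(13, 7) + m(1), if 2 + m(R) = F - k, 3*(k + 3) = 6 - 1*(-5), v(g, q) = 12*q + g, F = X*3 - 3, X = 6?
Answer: -38084/3 ≈ -12695.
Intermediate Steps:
F = 15 (F = 6*3 - 3 = 18 - 3 = 15)
v(g, q) = g + 12*q
k = 2/3 (k = -3 + (6 - 1*(-5))/3 = -3 + (6 + 5)/3 = -3 + (1/3)*11 = -3 + 11/3 = 2/3 ≈ 0.66667)
m(R) = 37/3 (m(R) = -2 + (15 - 1*2/3) = -2 + (15 - 2/3) = -2 + 43/3 = 37/3)
-131*v(13, 7) + m(1) = -131*(13 + 12*7) + 37/3 = -131*(13 + 84) + 37/3 = -131*97 + 37/3 = -12707 + 37/3 = -38084/3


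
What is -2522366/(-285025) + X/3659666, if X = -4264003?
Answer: 8015669634681/1043096301650 ≈ 7.6845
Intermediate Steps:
-2522366/(-285025) + X/3659666 = -2522366/(-285025) - 4264003/3659666 = -2522366*(-1/285025) - 4264003*1/3659666 = 2522366/285025 - 4264003/3659666 = 8015669634681/1043096301650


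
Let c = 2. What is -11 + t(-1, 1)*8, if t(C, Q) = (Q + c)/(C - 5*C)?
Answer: -5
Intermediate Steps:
t(C, Q) = -(2 + Q)/(4*C) (t(C, Q) = (Q + 2)/(C - 5*C) = (2 + Q)/((-4*C)) = (2 + Q)*(-1/(4*C)) = -(2 + Q)/(4*C))
-11 + t(-1, 1)*8 = -11 + ((¼)*(-2 - 1*1)/(-1))*8 = -11 + ((¼)*(-1)*(-2 - 1))*8 = -11 + ((¼)*(-1)*(-3))*8 = -11 + (¾)*8 = -11 + 6 = -5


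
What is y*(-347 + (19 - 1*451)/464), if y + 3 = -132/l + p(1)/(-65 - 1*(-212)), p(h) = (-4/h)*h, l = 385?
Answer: 4998586/4263 ≈ 1172.6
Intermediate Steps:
p(h) = -4
y = -2477/735 (y = -3 + (-132/385 - 4/(-65 - 1*(-212))) = -3 + (-132*1/385 - 4/(-65 + 212)) = -3 + (-12/35 - 4/147) = -3 - 272/735 = -2477/735 ≈ -3.3701)
y*(-347 + (19 - 1*451)/464) = -2477*(-347 + (19 - 1*451)/464)/735 = -2477*(-347 + (19 - 451)*(1/464))/735 = -2477*(-347 - 432*1/464)/735 = -2477*(-347 - 27/29)/735 = -2477/735*(-10090/29) = 4998586/4263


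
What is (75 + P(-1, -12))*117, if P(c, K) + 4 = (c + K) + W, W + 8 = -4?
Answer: 5382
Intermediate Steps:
W = -12 (W = -8 - 4 = -12)
P(c, K) = -16 + K + c (P(c, K) = -4 + ((c + K) - 12) = -4 + ((K + c) - 12) = -4 + (-12 + K + c) = -16 + K + c)
(75 + P(-1, -12))*117 = (75 + (-16 - 12 - 1))*117 = (75 - 29)*117 = 46*117 = 5382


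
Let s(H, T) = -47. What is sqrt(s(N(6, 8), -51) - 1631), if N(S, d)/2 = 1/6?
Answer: I*sqrt(1678) ≈ 40.963*I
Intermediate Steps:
N(S, d) = 1/3 (N(S, d) = 2*(1/6) = 1/3)
sqrt(s(N(6, 8), -51) - 1631) = sqrt(-47 - 1631) = sqrt(-1678) = I*sqrt(1678)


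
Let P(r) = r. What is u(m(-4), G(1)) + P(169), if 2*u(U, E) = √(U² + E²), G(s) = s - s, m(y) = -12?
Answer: 175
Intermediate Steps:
G(s) = 0
u(U, E) = √(E² + U²)/2 (u(U, E) = √(U² + E²)/2 = √(E² + U²)/2)
u(m(-4), G(1)) + P(169) = √(0² + (-12)²)/2 + 169 = √(0 + 144)/2 + 169 = √144/2 + 169 = (½)*12 + 169 = 6 + 169 = 175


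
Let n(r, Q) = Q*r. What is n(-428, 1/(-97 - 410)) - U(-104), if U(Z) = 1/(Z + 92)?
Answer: 627/676 ≈ 0.92752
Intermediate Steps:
U(Z) = 1/(92 + Z)
n(-428, 1/(-97 - 410)) - U(-104) = -428/(-97 - 410) - 1/(92 - 104) = -428/(-507) - 1/(-12) = -1/507*(-428) - 1*(-1/12) = 428/507 + 1/12 = 627/676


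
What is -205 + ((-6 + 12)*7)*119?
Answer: 4793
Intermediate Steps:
-205 + ((-6 + 12)*7)*119 = -205 + (6*7)*119 = -205 + 42*119 = -205 + 4998 = 4793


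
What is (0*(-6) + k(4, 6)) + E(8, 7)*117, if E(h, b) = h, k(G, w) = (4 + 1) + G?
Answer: 945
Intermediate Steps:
k(G, w) = 5 + G
(0*(-6) + k(4, 6)) + E(8, 7)*117 = (0*(-6) + (5 + 4)) + 8*117 = (0 + 9) + 936 = 9 + 936 = 945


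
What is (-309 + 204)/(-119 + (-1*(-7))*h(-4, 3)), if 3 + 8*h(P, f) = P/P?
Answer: 20/23 ≈ 0.86957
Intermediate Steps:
h(P, f) = -¼ (h(P, f) = -3/8 + (P/P)/8 = -3/8 + (⅛)*1 = -3/8 + ⅛ = -¼)
(-309 + 204)/(-119 + (-1*(-7))*h(-4, 3)) = (-309 + 204)/(-119 - 1*(-7)*(-¼)) = -105/(-119 + 7*(-¼)) = -105/(-119 - 7/4) = -105/(-483/4) = -105*(-4/483) = 20/23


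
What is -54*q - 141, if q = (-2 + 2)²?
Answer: -141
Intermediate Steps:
q = 0 (q = 0² = 0)
-54*q - 141 = -54*0 - 141 = 0 - 141 = -141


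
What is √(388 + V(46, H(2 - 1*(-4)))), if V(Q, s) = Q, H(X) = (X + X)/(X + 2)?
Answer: √434 ≈ 20.833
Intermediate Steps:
H(X) = 2*X/(2 + X) (H(X) = (2*X)/(2 + X) = 2*X/(2 + X))
√(388 + V(46, H(2 - 1*(-4)))) = √(388 + 46) = √434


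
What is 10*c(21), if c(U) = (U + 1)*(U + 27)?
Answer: 10560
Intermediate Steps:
c(U) = (1 + U)*(27 + U)
10*c(21) = 10*(27 + 21² + 28*21) = 10*(27 + 441 + 588) = 10*1056 = 10560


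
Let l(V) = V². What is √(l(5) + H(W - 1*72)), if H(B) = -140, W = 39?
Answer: I*√115 ≈ 10.724*I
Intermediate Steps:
√(l(5) + H(W - 1*72)) = √(5² - 140) = √(25 - 140) = √(-115) = I*√115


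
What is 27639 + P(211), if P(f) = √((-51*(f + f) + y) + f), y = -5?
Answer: 27639 + 146*I ≈ 27639.0 + 146.0*I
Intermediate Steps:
P(f) = √(-5 - 101*f) (P(f) = √((-51*(f + f) - 5) + f) = √((-102*f - 5) + f) = √((-5 - 102*f) + f) = √(-5 - 101*f))
27639 + P(211) = 27639 + √(-5 - 101*211) = 27639 + √(-5 - 21311) = 27639 + √(-21316) = 27639 + 146*I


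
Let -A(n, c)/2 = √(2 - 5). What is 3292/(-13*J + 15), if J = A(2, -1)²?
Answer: 3292/171 ≈ 19.251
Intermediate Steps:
A(n, c) = -2*I*√3 (A(n, c) = -2*√(2 - 5) = -2*I*√3)
J = -12 (J = (-2*I*√3)² = -12)
3292/(-13*J + 15) = 3292/(-13*(-12) + 15) = 3292/(156 + 15) = 3292/171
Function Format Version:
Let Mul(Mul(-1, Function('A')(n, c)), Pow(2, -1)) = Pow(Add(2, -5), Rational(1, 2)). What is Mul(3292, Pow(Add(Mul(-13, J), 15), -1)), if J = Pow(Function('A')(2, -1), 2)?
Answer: Rational(3292, 171) ≈ 19.251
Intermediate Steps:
Function('A')(n, c) = Mul(-2, I, Pow(3, Rational(1, 2))) (Function('A')(n, c) = Mul(-2, Pow(Add(2, -5), Rational(1, 2))) = Mul(-2, Pow(-3, Rational(1, 2))) = Mul(-2, Mul(I, Pow(3, Rational(1, 2)))) = Mul(-2, I, Pow(3, Rational(1, 2))))
J = -12 (J = Pow(Mul(-2, I, Pow(3, Rational(1, 2))), 2) = -12)
Mul(3292, Pow(Add(Mul(-13, J), 15), -1)) = Mul(3292, Pow(Add(Mul(-13, -12), 15), -1)) = Mul(3292, Pow(Add(156, 15), -1)) = Mul(3292, Pow(171, -1)) = Mul(3292, Rational(1, 171)) = Rational(3292, 171)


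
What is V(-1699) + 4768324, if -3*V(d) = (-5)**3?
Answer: 14305097/3 ≈ 4.7684e+6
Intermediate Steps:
V(d) = 125/3 (V(d) = -1/3*(-5)**3 = -1/3*(-125) = 125/3)
V(-1699) + 4768324 = 125/3 + 4768324 = 14305097/3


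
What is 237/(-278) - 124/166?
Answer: -36907/23074 ≈ -1.5995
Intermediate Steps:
237/(-278) - 124/166 = 237*(-1/278) - 124*1/166 = -237/278 - 62/83 = -36907/23074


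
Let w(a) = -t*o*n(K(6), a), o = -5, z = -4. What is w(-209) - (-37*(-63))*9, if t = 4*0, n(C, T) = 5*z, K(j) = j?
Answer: -20979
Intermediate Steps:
n(C, T) = -20 (n(C, T) = 5*(-4) = -20)
t = 0
w(a) = 0 (w(a) = -0*(-5)*(-20) = -0*(-20) = -1*0 = 0)
w(-209) - (-37*(-63))*9 = 0 - (-37*(-63))*9 = 0 - 2331*9 = 0 - 1*20979 = 0 - 20979 = -20979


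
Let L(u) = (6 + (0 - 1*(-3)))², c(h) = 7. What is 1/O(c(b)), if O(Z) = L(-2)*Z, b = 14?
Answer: 1/567 ≈ 0.0017637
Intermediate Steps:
L(u) = 81 (L(u) = (6 + (0 + 3))² = (6 + 3)² = 9² = 81)
O(Z) = 81*Z
1/O(c(b)) = 1/(81*7) = 1/567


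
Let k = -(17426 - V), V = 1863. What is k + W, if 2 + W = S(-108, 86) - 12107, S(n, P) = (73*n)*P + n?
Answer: -705804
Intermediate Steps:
S(n, P) = n + 73*P*n (S(n, P) = 73*P*n + n = n + 73*P*n)
W = -690241 (W = -2 + (-108*(1 + 73*86) - 12107) = -2 + (-108*(1 + 6278) - 12107) = -2 + (-108*6279 - 12107) = -2 + (-678132 - 12107) = -2 - 690239 = -690241)
k = -15563 (k = -(17426 - 1*1863) = -(17426 - 1863) = -1*15563 = -15563)
k + W = -15563 - 690241 = -705804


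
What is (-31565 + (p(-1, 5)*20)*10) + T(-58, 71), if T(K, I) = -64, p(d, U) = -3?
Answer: -32229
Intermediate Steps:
(-31565 + (p(-1, 5)*20)*10) + T(-58, 71) = (-31565 - 3*20*10) - 64 = (-31565 - 60*10) - 64 = (-31565 - 600) - 64 = -32165 - 64 = -32229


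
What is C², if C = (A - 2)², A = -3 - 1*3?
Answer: 4096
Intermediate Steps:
A = -6 (A = -3 - 3 = -6)
C = 64 (C = (-6 - 2)² = (-8)² = 64)
C² = 64² = 4096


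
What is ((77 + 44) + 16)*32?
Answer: 4384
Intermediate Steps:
((77 + 44) + 16)*32 = (121 + 16)*32 = 137*32 = 4384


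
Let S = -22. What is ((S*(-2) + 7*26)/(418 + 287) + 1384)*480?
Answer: 31230272/47 ≈ 6.6447e+5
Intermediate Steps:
((S*(-2) + 7*26)/(418 + 287) + 1384)*480 = ((-22*(-2) + 7*26)/(418 + 287) + 1384)*480 = ((44 + 182)/705 + 1384)*480 = (226*(1/705) + 1384)*480 = (226/705 + 1384)*480 = (975946/705)*480 = 31230272/47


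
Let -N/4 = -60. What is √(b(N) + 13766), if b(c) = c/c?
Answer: √13767 ≈ 117.33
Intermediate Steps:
N = 240 (N = -4*(-60) = 240)
b(c) = 1
√(b(N) + 13766) = √(1 + 13766) = √13767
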